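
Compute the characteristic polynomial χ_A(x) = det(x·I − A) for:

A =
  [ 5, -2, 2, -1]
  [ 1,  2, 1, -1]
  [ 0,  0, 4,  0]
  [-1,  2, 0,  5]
x^4 - 16*x^3 + 96*x^2 - 256*x + 256

Expanding det(x·I − A) (e.g. by cofactor expansion or by noting that A is similar to its Jordan form J, which has the same characteristic polynomial as A) gives
  χ_A(x) = x^4 - 16*x^3 + 96*x^2 - 256*x + 256
which factors as (x - 4)^4. The eigenvalues (with algebraic multiplicities) are λ = 4 with multiplicity 4.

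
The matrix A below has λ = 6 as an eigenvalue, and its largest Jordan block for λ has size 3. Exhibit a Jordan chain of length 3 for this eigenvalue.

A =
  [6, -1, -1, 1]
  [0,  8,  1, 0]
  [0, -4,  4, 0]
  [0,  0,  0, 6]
A Jordan chain for λ = 6 of length 3:
v_1 = (2, 0, 0, 0)ᵀ
v_2 = (-1, 2, -4, 0)ᵀ
v_3 = (0, 1, 0, 0)ᵀ

Let N = A − (6)·I. We want v_3 with N^3 v_3 = 0 but N^2 v_3 ≠ 0; then v_{j-1} := N · v_j for j = 3, …, 2.

Pick v_3 = (0, 1, 0, 0)ᵀ.
Then v_2 = N · v_3 = (-1, 2, -4, 0)ᵀ.
Then v_1 = N · v_2 = (2, 0, 0, 0)ᵀ.

Sanity check: (A − (6)·I) v_1 = (0, 0, 0, 0)ᵀ = 0. ✓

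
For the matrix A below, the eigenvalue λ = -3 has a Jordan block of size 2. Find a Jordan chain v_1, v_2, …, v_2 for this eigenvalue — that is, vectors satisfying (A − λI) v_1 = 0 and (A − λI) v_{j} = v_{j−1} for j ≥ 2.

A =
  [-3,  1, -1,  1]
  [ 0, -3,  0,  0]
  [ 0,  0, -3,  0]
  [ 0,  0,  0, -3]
A Jordan chain for λ = -3 of length 2:
v_1 = (1, 0, 0, 0)ᵀ
v_2 = (0, 1, 0, 0)ᵀ

Let N = A − (-3)·I. We want v_2 with N^2 v_2 = 0 but N^1 v_2 ≠ 0; then v_{j-1} := N · v_j for j = 2, …, 2.

Pick v_2 = (0, 1, 0, 0)ᵀ.
Then v_1 = N · v_2 = (1, 0, 0, 0)ᵀ.

Sanity check: (A − (-3)·I) v_1 = (0, 0, 0, 0)ᵀ = 0. ✓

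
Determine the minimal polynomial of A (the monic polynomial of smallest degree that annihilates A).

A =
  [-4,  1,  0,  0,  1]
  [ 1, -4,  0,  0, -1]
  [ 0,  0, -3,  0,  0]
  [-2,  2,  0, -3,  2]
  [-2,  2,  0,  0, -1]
x^2 + 6*x + 9

The characteristic polynomial is χ_A(x) = (x + 3)^5, so the eigenvalues are known. The minimal polynomial is
  m_A(x) = Π_λ (x − λ)^{k_λ}
where k_λ is the size of the *largest* Jordan block for λ (equivalently, the smallest k with (A − λI)^k v = 0 for every generalised eigenvector v of λ).

  λ = -3: largest Jordan block has size 2, contributing (x + 3)^2

So m_A(x) = (x + 3)^2 = x^2 + 6*x + 9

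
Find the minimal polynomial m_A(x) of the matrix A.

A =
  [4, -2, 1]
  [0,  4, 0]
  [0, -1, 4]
x^3 - 12*x^2 + 48*x - 64

The characteristic polynomial is χ_A(x) = (x - 4)^3, so the eigenvalues are known. The minimal polynomial is
  m_A(x) = Π_λ (x − λ)^{k_λ}
where k_λ is the size of the *largest* Jordan block for λ (equivalently, the smallest k with (A − λI)^k v = 0 for every generalised eigenvector v of λ).

  λ = 4: largest Jordan block has size 3, contributing (x − 4)^3

So m_A(x) = (x - 4)^3 = x^3 - 12*x^2 + 48*x - 64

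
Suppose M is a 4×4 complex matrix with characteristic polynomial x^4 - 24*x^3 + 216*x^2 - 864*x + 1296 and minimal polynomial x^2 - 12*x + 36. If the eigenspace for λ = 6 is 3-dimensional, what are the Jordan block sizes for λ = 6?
Block sizes for λ = 6: [2, 1, 1]

Step 1 — from the characteristic polynomial, algebraic multiplicity of λ = 6 is 4. From dim ker(M − (6)·I) = 3, there are exactly 3 Jordan blocks for λ = 6.
Step 2 — from the minimal polynomial, the factor (x − 6)^2 tells us the largest block for λ = 6 has size 2.
Step 3 — with total size 4, 3 blocks, and largest block 2, the block sizes (in nonincreasing order) are [2, 1, 1].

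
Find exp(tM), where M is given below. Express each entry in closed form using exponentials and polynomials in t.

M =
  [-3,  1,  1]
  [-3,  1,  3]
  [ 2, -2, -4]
e^{tM} =
  [-t*exp(-2*t) + exp(-2*t), t*exp(-2*t), t*exp(-2*t)]
  [-3*t*exp(-2*t), 3*t*exp(-2*t) + exp(-2*t), 3*t*exp(-2*t)]
  [2*t*exp(-2*t), -2*t*exp(-2*t), -2*t*exp(-2*t) + exp(-2*t)]

Strategy: write M = P · J · P⁻¹ where J is a Jordan canonical form, so e^{tM} = P · e^{tJ} · P⁻¹, and e^{tJ} can be computed block-by-block.

M has Jordan form
J =
  [-2,  1,  0]
  [ 0, -2,  0]
  [ 0,  0, -2]
(up to reordering of blocks).

Per-block formulas:
  For a 1×1 block at λ = -2: exp(t · [-2]) = [e^(-2t)].
  For a 2×2 Jordan block J_2(-2): exp(t · J_2(-2)) = e^(-2t)·(I + t·N), where N is the 2×2 nilpotent shift.

After assembling e^{tJ} and conjugating by P, we get:

e^{tM} =
  [-t*exp(-2*t) + exp(-2*t), t*exp(-2*t), t*exp(-2*t)]
  [-3*t*exp(-2*t), 3*t*exp(-2*t) + exp(-2*t), 3*t*exp(-2*t)]
  [2*t*exp(-2*t), -2*t*exp(-2*t), -2*t*exp(-2*t) + exp(-2*t)]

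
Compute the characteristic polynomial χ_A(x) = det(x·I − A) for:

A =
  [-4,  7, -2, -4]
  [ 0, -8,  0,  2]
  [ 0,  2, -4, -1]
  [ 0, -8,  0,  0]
x^4 + 16*x^3 + 96*x^2 + 256*x + 256

Expanding det(x·I − A) (e.g. by cofactor expansion or by noting that A is similar to its Jordan form J, which has the same characteristic polynomial as A) gives
  χ_A(x) = x^4 + 16*x^3 + 96*x^2 + 256*x + 256
which factors as (x + 4)^4. The eigenvalues (with algebraic multiplicities) are λ = -4 with multiplicity 4.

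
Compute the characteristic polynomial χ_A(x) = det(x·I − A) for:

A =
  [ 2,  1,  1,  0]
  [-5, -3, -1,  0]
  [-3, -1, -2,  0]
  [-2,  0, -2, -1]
x^4 + 4*x^3 + 6*x^2 + 4*x + 1

Expanding det(x·I − A) (e.g. by cofactor expansion or by noting that A is similar to its Jordan form J, which has the same characteristic polynomial as A) gives
  χ_A(x) = x^4 + 4*x^3 + 6*x^2 + 4*x + 1
which factors as (x + 1)^4. The eigenvalues (with algebraic multiplicities) are λ = -1 with multiplicity 4.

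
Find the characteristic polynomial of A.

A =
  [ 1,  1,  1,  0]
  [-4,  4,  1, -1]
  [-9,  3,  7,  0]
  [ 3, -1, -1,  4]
x^4 - 16*x^3 + 96*x^2 - 256*x + 256

Expanding det(x·I − A) (e.g. by cofactor expansion or by noting that A is similar to its Jordan form J, which has the same characteristic polynomial as A) gives
  χ_A(x) = x^4 - 16*x^3 + 96*x^2 - 256*x + 256
which factors as (x - 4)^4. The eigenvalues (with algebraic multiplicities) are λ = 4 with multiplicity 4.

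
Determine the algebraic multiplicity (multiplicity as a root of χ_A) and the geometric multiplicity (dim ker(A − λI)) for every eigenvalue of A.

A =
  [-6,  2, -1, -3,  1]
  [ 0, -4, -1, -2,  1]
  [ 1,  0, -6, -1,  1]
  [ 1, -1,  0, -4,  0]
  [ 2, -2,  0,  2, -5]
λ = -5: alg = 5, geom = 3

Step 1 — factor the characteristic polynomial to read off the algebraic multiplicities:
  χ_A(x) = (x + 5)^5

Step 2 — compute geometric multiplicities via the rank-nullity identity g(λ) = n − rank(A − λI):
  rank(A − (-5)·I) = 2, so dim ker(A − (-5)·I) = n − 2 = 3

Summary:
  λ = -5: algebraic multiplicity = 5, geometric multiplicity = 3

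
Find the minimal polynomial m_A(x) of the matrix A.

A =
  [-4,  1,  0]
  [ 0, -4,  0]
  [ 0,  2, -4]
x^2 + 8*x + 16

The characteristic polynomial is χ_A(x) = (x + 4)^3, so the eigenvalues are known. The minimal polynomial is
  m_A(x) = Π_λ (x − λ)^{k_λ}
where k_λ is the size of the *largest* Jordan block for λ (equivalently, the smallest k with (A − λI)^k v = 0 for every generalised eigenvector v of λ).

  λ = -4: largest Jordan block has size 2, contributing (x + 4)^2

So m_A(x) = (x + 4)^2 = x^2 + 8*x + 16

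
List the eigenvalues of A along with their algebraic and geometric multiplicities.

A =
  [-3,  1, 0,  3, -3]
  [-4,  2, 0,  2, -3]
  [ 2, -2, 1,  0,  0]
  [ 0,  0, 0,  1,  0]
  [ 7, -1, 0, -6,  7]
λ = 1: alg = 4, geom = 2; λ = 4: alg = 1, geom = 1

Step 1 — factor the characteristic polynomial to read off the algebraic multiplicities:
  χ_A(x) = (x - 4)*(x - 1)^4

Step 2 — compute geometric multiplicities via the rank-nullity identity g(λ) = n − rank(A − λI):
  rank(A − (1)·I) = 3, so dim ker(A − (1)·I) = n − 3 = 2
  rank(A − (4)·I) = 4, so dim ker(A − (4)·I) = n − 4 = 1

Summary:
  λ = 1: algebraic multiplicity = 4, geometric multiplicity = 2
  λ = 4: algebraic multiplicity = 1, geometric multiplicity = 1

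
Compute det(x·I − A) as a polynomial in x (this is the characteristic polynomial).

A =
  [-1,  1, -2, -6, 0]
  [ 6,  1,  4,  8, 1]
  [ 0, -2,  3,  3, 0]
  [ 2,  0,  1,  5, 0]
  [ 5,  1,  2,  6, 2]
x^5 - 10*x^4 + 40*x^3 - 80*x^2 + 80*x - 32

Expanding det(x·I − A) (e.g. by cofactor expansion or by noting that A is similar to its Jordan form J, which has the same characteristic polynomial as A) gives
  χ_A(x) = x^5 - 10*x^4 + 40*x^3 - 80*x^2 + 80*x - 32
which factors as (x - 2)^5. The eigenvalues (with algebraic multiplicities) are λ = 2 with multiplicity 5.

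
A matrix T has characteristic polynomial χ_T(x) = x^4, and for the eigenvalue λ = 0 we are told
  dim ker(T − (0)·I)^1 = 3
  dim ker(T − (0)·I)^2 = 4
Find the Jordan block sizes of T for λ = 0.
Block sizes for λ = 0: [2, 1, 1]

From the dimensions of kernels of powers, the number of Jordan blocks of size at least j is d_j − d_{j−1} where d_j = dim ker(N^j) (with d_0 = 0). Computing the differences gives [3, 1].
The number of blocks of size exactly k is (#blocks of size ≥ k) − (#blocks of size ≥ k + 1), so the partition is: 2 block(s) of size 1, 1 block(s) of size 2.
In nonincreasing order the block sizes are [2, 1, 1].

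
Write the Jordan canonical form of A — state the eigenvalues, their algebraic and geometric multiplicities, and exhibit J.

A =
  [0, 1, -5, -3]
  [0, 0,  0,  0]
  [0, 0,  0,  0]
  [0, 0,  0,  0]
J_2(0) ⊕ J_1(0) ⊕ J_1(0)

The characteristic polynomial is
  det(x·I − A) = x^4

Eigenvalues and multiplicities (the geometric multiplicity of λ is n − rank(A − λI), which equals the number of Jordan blocks for λ):
  λ = 0: algebraic multiplicity = 4, geometric multiplicity = 3

Determining the block sizes for each eigenvalue:
  λ = 0: 3 blocks summing to 4 forces exactly one block of size 2 and the rest size 1 → block sizes [2, 1, 1]

Assembling the blocks gives a Jordan form
J =
  [0, 1, 0, 0]
  [0, 0, 0, 0]
  [0, 0, 0, 0]
  [0, 0, 0, 0]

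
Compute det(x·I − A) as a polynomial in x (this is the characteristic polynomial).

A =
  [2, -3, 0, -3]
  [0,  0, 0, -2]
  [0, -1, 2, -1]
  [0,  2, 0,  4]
x^4 - 8*x^3 + 24*x^2 - 32*x + 16

Expanding det(x·I − A) (e.g. by cofactor expansion or by noting that A is similar to its Jordan form J, which has the same characteristic polynomial as A) gives
  χ_A(x) = x^4 - 8*x^3 + 24*x^2 - 32*x + 16
which factors as (x - 2)^4. The eigenvalues (with algebraic multiplicities) are λ = 2 with multiplicity 4.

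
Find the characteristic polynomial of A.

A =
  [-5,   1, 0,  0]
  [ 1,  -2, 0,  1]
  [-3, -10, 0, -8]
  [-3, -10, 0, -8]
x^4 + 15*x^3 + 75*x^2 + 125*x

Expanding det(x·I − A) (e.g. by cofactor expansion or by noting that A is similar to its Jordan form J, which has the same characteristic polynomial as A) gives
  χ_A(x) = x^4 + 15*x^3 + 75*x^2 + 125*x
which factors as x*(x + 5)^3. The eigenvalues (with algebraic multiplicities) are λ = -5 with multiplicity 3, λ = 0 with multiplicity 1.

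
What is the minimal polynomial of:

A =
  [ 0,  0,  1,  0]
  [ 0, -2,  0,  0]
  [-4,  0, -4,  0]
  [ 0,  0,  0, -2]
x^2 + 4*x + 4

The characteristic polynomial is χ_A(x) = (x + 2)^4, so the eigenvalues are known. The minimal polynomial is
  m_A(x) = Π_λ (x − λ)^{k_λ}
where k_λ is the size of the *largest* Jordan block for λ (equivalently, the smallest k with (A − λI)^k v = 0 for every generalised eigenvector v of λ).

  λ = -2: largest Jordan block has size 2, contributing (x + 2)^2

So m_A(x) = (x + 2)^2 = x^2 + 4*x + 4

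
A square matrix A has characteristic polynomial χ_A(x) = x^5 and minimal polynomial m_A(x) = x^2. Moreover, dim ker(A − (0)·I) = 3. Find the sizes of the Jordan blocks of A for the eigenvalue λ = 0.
Block sizes for λ = 0: [2, 2, 1]

Step 1 — from the characteristic polynomial, algebraic multiplicity of λ = 0 is 5. From dim ker(A − (0)·I) = 3, there are exactly 3 Jordan blocks for λ = 0.
Step 2 — from the minimal polynomial, the factor (x − 0)^2 tells us the largest block for λ = 0 has size 2.
Step 3 — with total size 5, 3 blocks, and largest block 2, the block sizes (in nonincreasing order) are [2, 2, 1].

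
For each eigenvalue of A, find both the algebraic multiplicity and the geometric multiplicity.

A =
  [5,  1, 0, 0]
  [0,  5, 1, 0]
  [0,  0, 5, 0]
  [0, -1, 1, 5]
λ = 5: alg = 4, geom = 2

Step 1 — factor the characteristic polynomial to read off the algebraic multiplicities:
  χ_A(x) = (x - 5)^4

Step 2 — compute geometric multiplicities via the rank-nullity identity g(λ) = n − rank(A − λI):
  rank(A − (5)·I) = 2, so dim ker(A − (5)·I) = n − 2 = 2

Summary:
  λ = 5: algebraic multiplicity = 4, geometric multiplicity = 2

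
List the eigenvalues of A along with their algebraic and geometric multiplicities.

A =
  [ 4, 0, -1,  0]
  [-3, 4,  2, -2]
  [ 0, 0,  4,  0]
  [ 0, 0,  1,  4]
λ = 4: alg = 4, geom = 2

Step 1 — factor the characteristic polynomial to read off the algebraic multiplicities:
  χ_A(x) = (x - 4)^4

Step 2 — compute geometric multiplicities via the rank-nullity identity g(λ) = n − rank(A − λI):
  rank(A − (4)·I) = 2, so dim ker(A − (4)·I) = n − 2 = 2

Summary:
  λ = 4: algebraic multiplicity = 4, geometric multiplicity = 2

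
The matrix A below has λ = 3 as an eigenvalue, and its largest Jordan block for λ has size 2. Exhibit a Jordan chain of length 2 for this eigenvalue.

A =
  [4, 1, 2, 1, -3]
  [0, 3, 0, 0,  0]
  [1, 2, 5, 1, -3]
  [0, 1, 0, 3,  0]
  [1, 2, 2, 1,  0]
A Jordan chain for λ = 3 of length 2:
v_1 = (1, 0, 1, 0, 1)ᵀ
v_2 = (1, 0, 0, 0, 0)ᵀ

Let N = A − (3)·I. We want v_2 with N^2 v_2 = 0 but N^1 v_2 ≠ 0; then v_{j-1} := N · v_j for j = 2, …, 2.

Pick v_2 = (1, 0, 0, 0, 0)ᵀ.
Then v_1 = N · v_2 = (1, 0, 1, 0, 1)ᵀ.

Sanity check: (A − (3)·I) v_1 = (0, 0, 0, 0, 0)ᵀ = 0. ✓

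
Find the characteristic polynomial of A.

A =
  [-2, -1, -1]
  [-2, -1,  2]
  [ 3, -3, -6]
x^3 + 9*x^2 + 27*x + 27

Expanding det(x·I − A) (e.g. by cofactor expansion or by noting that A is similar to its Jordan form J, which has the same characteristic polynomial as A) gives
  χ_A(x) = x^3 + 9*x^2 + 27*x + 27
which factors as (x + 3)^3. The eigenvalues (with algebraic multiplicities) are λ = -3 with multiplicity 3.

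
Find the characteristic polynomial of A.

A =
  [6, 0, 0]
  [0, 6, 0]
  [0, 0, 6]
x^3 - 18*x^2 + 108*x - 216

Expanding det(x·I − A) (e.g. by cofactor expansion or by noting that A is similar to its Jordan form J, which has the same characteristic polynomial as A) gives
  χ_A(x) = x^3 - 18*x^2 + 108*x - 216
which factors as (x - 6)^3. The eigenvalues (with algebraic multiplicities) are λ = 6 with multiplicity 3.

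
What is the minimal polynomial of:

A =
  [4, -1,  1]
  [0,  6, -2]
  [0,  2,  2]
x^2 - 8*x + 16

The characteristic polynomial is χ_A(x) = (x - 4)^3, so the eigenvalues are known. The minimal polynomial is
  m_A(x) = Π_λ (x − λ)^{k_λ}
where k_λ is the size of the *largest* Jordan block for λ (equivalently, the smallest k with (A − λI)^k v = 0 for every generalised eigenvector v of λ).

  λ = 4: largest Jordan block has size 2, contributing (x − 4)^2

So m_A(x) = (x - 4)^2 = x^2 - 8*x + 16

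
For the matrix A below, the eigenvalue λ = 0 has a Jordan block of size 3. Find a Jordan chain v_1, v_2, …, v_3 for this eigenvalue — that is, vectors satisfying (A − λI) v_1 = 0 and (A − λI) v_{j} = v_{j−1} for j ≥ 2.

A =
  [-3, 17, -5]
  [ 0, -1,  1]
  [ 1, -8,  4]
A Jordan chain for λ = 0 of length 3:
v_1 = (4, 1, 1)ᵀ
v_2 = (-3, 0, 1)ᵀ
v_3 = (1, 0, 0)ᵀ

Let N = A − (0)·I. We want v_3 with N^3 v_3 = 0 but N^2 v_3 ≠ 0; then v_{j-1} := N · v_j for j = 3, …, 2.

Pick v_3 = (1, 0, 0)ᵀ.
Then v_2 = N · v_3 = (-3, 0, 1)ᵀ.
Then v_1 = N · v_2 = (4, 1, 1)ᵀ.

Sanity check: (A − (0)·I) v_1 = (0, 0, 0)ᵀ = 0. ✓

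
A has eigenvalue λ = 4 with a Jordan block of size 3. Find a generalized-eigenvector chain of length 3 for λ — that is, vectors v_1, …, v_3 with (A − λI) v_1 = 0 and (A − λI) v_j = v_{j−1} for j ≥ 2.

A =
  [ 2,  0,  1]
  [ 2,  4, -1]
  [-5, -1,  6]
A Jordan chain for λ = 4 of length 3:
v_1 = (-1, 1, -2)ᵀ
v_2 = (-2, 2, -5)ᵀ
v_3 = (1, 0, 0)ᵀ

Let N = A − (4)·I. We want v_3 with N^3 v_3 = 0 but N^2 v_3 ≠ 0; then v_{j-1} := N · v_j for j = 3, …, 2.

Pick v_3 = (1, 0, 0)ᵀ.
Then v_2 = N · v_3 = (-2, 2, -5)ᵀ.
Then v_1 = N · v_2 = (-1, 1, -2)ᵀ.

Sanity check: (A − (4)·I) v_1 = (0, 0, 0)ᵀ = 0. ✓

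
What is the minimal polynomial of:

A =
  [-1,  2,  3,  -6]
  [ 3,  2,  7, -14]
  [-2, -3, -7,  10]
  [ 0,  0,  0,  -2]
x^3 + 6*x^2 + 12*x + 8

The characteristic polynomial is χ_A(x) = (x + 2)^4, so the eigenvalues are known. The minimal polynomial is
  m_A(x) = Π_λ (x − λ)^{k_λ}
where k_λ is the size of the *largest* Jordan block for λ (equivalently, the smallest k with (A − λI)^k v = 0 for every generalised eigenvector v of λ).

  λ = -2: largest Jordan block has size 3, contributing (x + 2)^3

So m_A(x) = (x + 2)^3 = x^3 + 6*x^2 + 12*x + 8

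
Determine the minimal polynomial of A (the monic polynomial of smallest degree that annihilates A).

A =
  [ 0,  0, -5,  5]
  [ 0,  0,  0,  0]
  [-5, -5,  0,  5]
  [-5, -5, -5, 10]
x^2 - 5*x

The characteristic polynomial is χ_A(x) = x^2*(x - 5)^2, so the eigenvalues are known. The minimal polynomial is
  m_A(x) = Π_λ (x − λ)^{k_λ}
where k_λ is the size of the *largest* Jordan block for λ (equivalently, the smallest k with (A − λI)^k v = 0 for every generalised eigenvector v of λ).

  λ = 0: largest Jordan block has size 1, contributing (x − 0)
  λ = 5: largest Jordan block has size 1, contributing (x − 5)

So m_A(x) = x*(x - 5) = x^2 - 5*x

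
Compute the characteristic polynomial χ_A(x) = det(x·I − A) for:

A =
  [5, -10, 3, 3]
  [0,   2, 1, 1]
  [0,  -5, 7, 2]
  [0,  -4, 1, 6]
x^4 - 20*x^3 + 150*x^2 - 500*x + 625

Expanding det(x·I − A) (e.g. by cofactor expansion or by noting that A is similar to its Jordan form J, which has the same characteristic polynomial as A) gives
  χ_A(x) = x^4 - 20*x^3 + 150*x^2 - 500*x + 625
which factors as (x - 5)^4. The eigenvalues (with algebraic multiplicities) are λ = 5 with multiplicity 4.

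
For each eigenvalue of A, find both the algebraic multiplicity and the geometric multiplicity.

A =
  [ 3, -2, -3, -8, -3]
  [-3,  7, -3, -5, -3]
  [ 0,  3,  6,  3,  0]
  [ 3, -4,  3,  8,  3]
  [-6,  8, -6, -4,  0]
λ = 3: alg = 2, geom = 1; λ = 6: alg = 3, geom = 3

Step 1 — factor the characteristic polynomial to read off the algebraic multiplicities:
  χ_A(x) = (x - 6)^3*(x - 3)^2

Step 2 — compute geometric multiplicities via the rank-nullity identity g(λ) = n − rank(A − λI):
  rank(A − (3)·I) = 4, so dim ker(A − (3)·I) = n − 4 = 1
  rank(A − (6)·I) = 2, so dim ker(A − (6)·I) = n − 2 = 3

Summary:
  λ = 3: algebraic multiplicity = 2, geometric multiplicity = 1
  λ = 6: algebraic multiplicity = 3, geometric multiplicity = 3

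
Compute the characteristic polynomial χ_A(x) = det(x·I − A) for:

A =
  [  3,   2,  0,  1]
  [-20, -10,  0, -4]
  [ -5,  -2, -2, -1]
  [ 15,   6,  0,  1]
x^4 + 8*x^3 + 24*x^2 + 32*x + 16

Expanding det(x·I − A) (e.g. by cofactor expansion or by noting that A is similar to its Jordan form J, which has the same characteristic polynomial as A) gives
  χ_A(x) = x^4 + 8*x^3 + 24*x^2 + 32*x + 16
which factors as (x + 2)^4. The eigenvalues (with algebraic multiplicities) are λ = -2 with multiplicity 4.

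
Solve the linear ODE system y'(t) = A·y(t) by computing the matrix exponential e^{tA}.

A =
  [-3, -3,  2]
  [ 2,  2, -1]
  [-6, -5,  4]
e^{tA} =
  [-t^2*exp(t) - 4*t*exp(t) + exp(t), -t^2*exp(t)/2 - 3*t*exp(t), t^2*exp(t)/2 + 2*t*exp(t)]
  [2*t*exp(t), t*exp(t) + exp(t), -t*exp(t)]
  [-2*t^2*exp(t) - 6*t*exp(t), -t^2*exp(t) - 5*t*exp(t), t^2*exp(t) + 3*t*exp(t) + exp(t)]

Strategy: write A = P · J · P⁻¹ where J is a Jordan canonical form, so e^{tA} = P · e^{tJ} · P⁻¹, and e^{tJ} can be computed block-by-block.

A has Jordan form
J =
  [1, 1, 0]
  [0, 1, 1]
  [0, 0, 1]
(up to reordering of blocks).

Per-block formulas:
  For a 3×3 Jordan block J_3(1): exp(t · J_3(1)) = e^(1t)·(I + t·N + (t^2/2)·N^2), where N is the 3×3 nilpotent shift.

After assembling e^{tJ} and conjugating by P, we get:

e^{tA} =
  [-t^2*exp(t) - 4*t*exp(t) + exp(t), -t^2*exp(t)/2 - 3*t*exp(t), t^2*exp(t)/2 + 2*t*exp(t)]
  [2*t*exp(t), t*exp(t) + exp(t), -t*exp(t)]
  [-2*t^2*exp(t) - 6*t*exp(t), -t^2*exp(t) - 5*t*exp(t), t^2*exp(t) + 3*t*exp(t) + exp(t)]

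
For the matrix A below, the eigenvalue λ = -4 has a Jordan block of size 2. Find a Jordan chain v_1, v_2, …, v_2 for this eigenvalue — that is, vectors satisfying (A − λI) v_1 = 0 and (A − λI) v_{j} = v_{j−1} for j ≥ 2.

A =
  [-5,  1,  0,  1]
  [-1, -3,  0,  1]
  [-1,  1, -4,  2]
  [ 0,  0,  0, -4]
A Jordan chain for λ = -4 of length 2:
v_1 = (-1, -1, -1, 0)ᵀ
v_2 = (1, 0, 0, 0)ᵀ

Let N = A − (-4)·I. We want v_2 with N^2 v_2 = 0 but N^1 v_2 ≠ 0; then v_{j-1} := N · v_j for j = 2, …, 2.

Pick v_2 = (1, 0, 0, 0)ᵀ.
Then v_1 = N · v_2 = (-1, -1, -1, 0)ᵀ.

Sanity check: (A − (-4)·I) v_1 = (0, 0, 0, 0)ᵀ = 0. ✓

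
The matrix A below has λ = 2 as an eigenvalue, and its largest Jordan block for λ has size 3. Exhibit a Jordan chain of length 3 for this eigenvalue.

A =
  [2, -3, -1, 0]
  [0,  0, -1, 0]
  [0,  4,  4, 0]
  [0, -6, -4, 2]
A Jordan chain for λ = 2 of length 3:
v_1 = (2, 0, 0, -4)ᵀ
v_2 = (-3, -2, 4, -6)ᵀ
v_3 = (0, 1, 0, 0)ᵀ

Let N = A − (2)·I. We want v_3 with N^3 v_3 = 0 but N^2 v_3 ≠ 0; then v_{j-1} := N · v_j for j = 3, …, 2.

Pick v_3 = (0, 1, 0, 0)ᵀ.
Then v_2 = N · v_3 = (-3, -2, 4, -6)ᵀ.
Then v_1 = N · v_2 = (2, 0, 0, -4)ᵀ.

Sanity check: (A − (2)·I) v_1 = (0, 0, 0, 0)ᵀ = 0. ✓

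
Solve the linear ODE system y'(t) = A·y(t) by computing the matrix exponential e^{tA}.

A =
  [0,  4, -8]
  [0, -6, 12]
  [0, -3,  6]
e^{tA} =
  [1, 4*t, -8*t]
  [0, 1 - 6*t, 12*t]
  [0, -3*t, 6*t + 1]

Strategy: write A = P · J · P⁻¹ where J is a Jordan canonical form, so e^{tA} = P · e^{tJ} · P⁻¹, and e^{tJ} can be computed block-by-block.

A has Jordan form
J =
  [0, 1, 0]
  [0, 0, 0]
  [0, 0, 0]
(up to reordering of blocks).

Per-block formulas:
  For a 1×1 block at λ = 0: exp(t · [0]) = [e^(0t)].
  For a 2×2 Jordan block J_2(0): exp(t · J_2(0)) = e^(0t)·(I + t·N), where N is the 2×2 nilpotent shift.

After assembling e^{tJ} and conjugating by P, we get:

e^{tA} =
  [1, 4*t, -8*t]
  [0, 1 - 6*t, 12*t]
  [0, -3*t, 6*t + 1]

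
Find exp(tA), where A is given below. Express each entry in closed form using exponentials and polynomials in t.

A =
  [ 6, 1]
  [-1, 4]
e^{tA} =
  [t*exp(5*t) + exp(5*t), t*exp(5*t)]
  [-t*exp(5*t), -t*exp(5*t) + exp(5*t)]

Strategy: write A = P · J · P⁻¹ where J is a Jordan canonical form, so e^{tA} = P · e^{tJ} · P⁻¹, and e^{tJ} can be computed block-by-block.

A has Jordan form
J =
  [5, 1]
  [0, 5]
(up to reordering of blocks).

Per-block formulas:
  For a 2×2 Jordan block J_2(5): exp(t · J_2(5)) = e^(5t)·(I + t·N), where N is the 2×2 nilpotent shift.

After assembling e^{tJ} and conjugating by P, we get:

e^{tA} =
  [t*exp(5*t) + exp(5*t), t*exp(5*t)]
  [-t*exp(5*t), -t*exp(5*t) + exp(5*t)]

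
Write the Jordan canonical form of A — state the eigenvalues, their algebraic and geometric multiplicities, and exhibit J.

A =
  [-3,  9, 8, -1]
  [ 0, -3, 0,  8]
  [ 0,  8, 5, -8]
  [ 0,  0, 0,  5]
J_2(-3) ⊕ J_1(5) ⊕ J_1(5)

The characteristic polynomial is
  det(x·I − A) = x^4 - 4*x^3 - 26*x^2 + 60*x + 225 = (x - 5)^2*(x + 3)^2

Eigenvalues and multiplicities (the geometric multiplicity of λ is n − rank(A − λI), which equals the number of Jordan blocks for λ):
  λ = -3: algebraic multiplicity = 2, geometric multiplicity = 1
  λ = 5: algebraic multiplicity = 2, geometric multiplicity = 2

Determining the block sizes for each eigenvalue:
  λ = -3: one block (gm = 1), so the single block has size am = 2 → block sizes [2]
  λ = 5: gm = am = 2, so every block has size 1 → block sizes [1, 1]

Assembling the blocks gives a Jordan form
J =
  [-3,  1, 0, 0]
  [ 0, -3, 0, 0]
  [ 0,  0, 5, 0]
  [ 0,  0, 0, 5]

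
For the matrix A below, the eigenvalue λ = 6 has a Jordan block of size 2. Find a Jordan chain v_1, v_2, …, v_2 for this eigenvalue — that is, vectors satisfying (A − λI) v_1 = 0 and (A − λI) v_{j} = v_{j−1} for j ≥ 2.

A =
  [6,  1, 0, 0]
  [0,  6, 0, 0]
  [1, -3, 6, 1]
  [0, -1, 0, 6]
A Jordan chain for λ = 6 of length 2:
v_1 = (0, 0, 1, 0)ᵀ
v_2 = (1, 0, 0, 0)ᵀ

Let N = A − (6)·I. We want v_2 with N^2 v_2 = 0 but N^1 v_2 ≠ 0; then v_{j-1} := N · v_j for j = 2, …, 2.

Pick v_2 = (1, 0, 0, 0)ᵀ.
Then v_1 = N · v_2 = (0, 0, 1, 0)ᵀ.

Sanity check: (A − (6)·I) v_1 = (0, 0, 0, 0)ᵀ = 0. ✓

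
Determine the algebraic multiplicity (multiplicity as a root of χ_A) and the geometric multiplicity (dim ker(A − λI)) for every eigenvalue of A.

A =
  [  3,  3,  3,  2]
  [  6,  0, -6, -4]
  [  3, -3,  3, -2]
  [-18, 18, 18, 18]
λ = 6: alg = 4, geom = 3

Step 1 — factor the characteristic polynomial to read off the algebraic multiplicities:
  χ_A(x) = (x - 6)^4

Step 2 — compute geometric multiplicities via the rank-nullity identity g(λ) = n − rank(A − λI):
  rank(A − (6)·I) = 1, so dim ker(A − (6)·I) = n − 1 = 3

Summary:
  λ = 6: algebraic multiplicity = 4, geometric multiplicity = 3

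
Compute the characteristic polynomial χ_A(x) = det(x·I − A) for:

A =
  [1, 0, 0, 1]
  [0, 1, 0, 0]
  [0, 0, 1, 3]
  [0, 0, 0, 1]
x^4 - 4*x^3 + 6*x^2 - 4*x + 1

Expanding det(x·I − A) (e.g. by cofactor expansion or by noting that A is similar to its Jordan form J, which has the same characteristic polynomial as A) gives
  χ_A(x) = x^4 - 4*x^3 + 6*x^2 - 4*x + 1
which factors as (x - 1)^4. The eigenvalues (with algebraic multiplicities) are λ = 1 with multiplicity 4.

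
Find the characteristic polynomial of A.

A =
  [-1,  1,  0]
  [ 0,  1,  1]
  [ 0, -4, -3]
x^3 + 3*x^2 + 3*x + 1

Expanding det(x·I − A) (e.g. by cofactor expansion or by noting that A is similar to its Jordan form J, which has the same characteristic polynomial as A) gives
  χ_A(x) = x^3 + 3*x^2 + 3*x + 1
which factors as (x + 1)^3. The eigenvalues (with algebraic multiplicities) are λ = -1 with multiplicity 3.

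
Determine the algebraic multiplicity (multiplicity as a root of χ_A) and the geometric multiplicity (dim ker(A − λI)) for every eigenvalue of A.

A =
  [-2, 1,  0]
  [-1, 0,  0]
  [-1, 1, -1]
λ = -1: alg = 3, geom = 2

Step 1 — factor the characteristic polynomial to read off the algebraic multiplicities:
  χ_A(x) = (x + 1)^3

Step 2 — compute geometric multiplicities via the rank-nullity identity g(λ) = n − rank(A − λI):
  rank(A − (-1)·I) = 1, so dim ker(A − (-1)·I) = n − 1 = 2

Summary:
  λ = -1: algebraic multiplicity = 3, geometric multiplicity = 2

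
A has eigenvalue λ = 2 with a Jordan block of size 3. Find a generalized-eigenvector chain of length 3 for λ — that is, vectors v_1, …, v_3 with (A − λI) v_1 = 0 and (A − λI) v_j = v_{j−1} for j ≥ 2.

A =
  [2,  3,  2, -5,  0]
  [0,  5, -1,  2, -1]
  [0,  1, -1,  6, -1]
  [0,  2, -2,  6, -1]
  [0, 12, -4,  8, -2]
A Jordan chain for λ = 2 of length 3:
v_1 = (1, 0, 0, 0, 0)ᵀ
v_2 = (3, 3, 1, 2, 12)ᵀ
v_3 = (0, 1, 0, 0, 0)ᵀ

Let N = A − (2)·I. We want v_3 with N^3 v_3 = 0 but N^2 v_3 ≠ 0; then v_{j-1} := N · v_j for j = 3, …, 2.

Pick v_3 = (0, 1, 0, 0, 0)ᵀ.
Then v_2 = N · v_3 = (3, 3, 1, 2, 12)ᵀ.
Then v_1 = N · v_2 = (1, 0, 0, 0, 0)ᵀ.

Sanity check: (A − (2)·I) v_1 = (0, 0, 0, 0, 0)ᵀ = 0. ✓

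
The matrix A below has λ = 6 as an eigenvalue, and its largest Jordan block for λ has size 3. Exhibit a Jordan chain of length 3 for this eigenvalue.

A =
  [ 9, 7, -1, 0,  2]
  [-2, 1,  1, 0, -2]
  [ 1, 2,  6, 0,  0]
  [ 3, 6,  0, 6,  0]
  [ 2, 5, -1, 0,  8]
A Jordan chain for λ = 6 of length 3:
v_1 = (-2, 1, -1, -3, -1)ᵀ
v_2 = (3, -2, 1, 3, 2)ᵀ
v_3 = (1, 0, 0, 0, 0)ᵀ

Let N = A − (6)·I. We want v_3 with N^3 v_3 = 0 but N^2 v_3 ≠ 0; then v_{j-1} := N · v_j for j = 3, …, 2.

Pick v_3 = (1, 0, 0, 0, 0)ᵀ.
Then v_2 = N · v_3 = (3, -2, 1, 3, 2)ᵀ.
Then v_1 = N · v_2 = (-2, 1, -1, -3, -1)ᵀ.

Sanity check: (A − (6)·I) v_1 = (0, 0, 0, 0, 0)ᵀ = 0. ✓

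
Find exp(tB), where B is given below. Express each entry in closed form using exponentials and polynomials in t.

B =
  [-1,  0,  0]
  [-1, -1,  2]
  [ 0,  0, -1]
e^{tB} =
  [exp(-t), 0, 0]
  [-t*exp(-t), exp(-t), 2*t*exp(-t)]
  [0, 0, exp(-t)]

Strategy: write B = P · J · P⁻¹ where J is a Jordan canonical form, so e^{tB} = P · e^{tJ} · P⁻¹, and e^{tJ} can be computed block-by-block.

B has Jordan form
J =
  [-1,  1,  0]
  [ 0, -1,  0]
  [ 0,  0, -1]
(up to reordering of blocks).

Per-block formulas:
  For a 1×1 block at λ = -1: exp(t · [-1]) = [e^(-1t)].
  For a 2×2 Jordan block J_2(-1): exp(t · J_2(-1)) = e^(-1t)·(I + t·N), where N is the 2×2 nilpotent shift.

After assembling e^{tJ} and conjugating by P, we get:

e^{tB} =
  [exp(-t), 0, 0]
  [-t*exp(-t), exp(-t), 2*t*exp(-t)]
  [0, 0, exp(-t)]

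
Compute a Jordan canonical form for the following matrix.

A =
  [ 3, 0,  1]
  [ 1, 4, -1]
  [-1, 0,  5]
J_2(4) ⊕ J_1(4)

The characteristic polynomial is
  det(x·I − A) = x^3 - 12*x^2 + 48*x - 64 = (x - 4)^3

Eigenvalues and multiplicities (the geometric multiplicity of λ is n − rank(A − λI), which equals the number of Jordan blocks for λ):
  λ = 4: algebraic multiplicity = 3, geometric multiplicity = 2

Determining the block sizes for each eigenvalue:
  λ = 4: 2 blocks summing to 3 forces exactly one block of size 2 and the rest size 1 → block sizes [2, 1]

Assembling the blocks gives a Jordan form
J =
  [4, 1, 0]
  [0, 4, 0]
  [0, 0, 4]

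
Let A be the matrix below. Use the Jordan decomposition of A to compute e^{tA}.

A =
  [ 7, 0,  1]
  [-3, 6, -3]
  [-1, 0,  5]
e^{tA} =
  [t*exp(6*t) + exp(6*t), 0, t*exp(6*t)]
  [-3*t*exp(6*t), exp(6*t), -3*t*exp(6*t)]
  [-t*exp(6*t), 0, -t*exp(6*t) + exp(6*t)]

Strategy: write A = P · J · P⁻¹ where J is a Jordan canonical form, so e^{tA} = P · e^{tJ} · P⁻¹, and e^{tJ} can be computed block-by-block.

A has Jordan form
J =
  [6, 1, 0]
  [0, 6, 0]
  [0, 0, 6]
(up to reordering of blocks).

Per-block formulas:
  For a 2×2 Jordan block J_2(6): exp(t · J_2(6)) = e^(6t)·(I + t·N), where N is the 2×2 nilpotent shift.
  For a 1×1 block at λ = 6: exp(t · [6]) = [e^(6t)].

After assembling e^{tJ} and conjugating by P, we get:

e^{tA} =
  [t*exp(6*t) + exp(6*t), 0, t*exp(6*t)]
  [-3*t*exp(6*t), exp(6*t), -3*t*exp(6*t)]
  [-t*exp(6*t), 0, -t*exp(6*t) + exp(6*t)]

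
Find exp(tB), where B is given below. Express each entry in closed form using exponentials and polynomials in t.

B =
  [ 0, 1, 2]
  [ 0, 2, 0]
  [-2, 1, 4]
e^{tB} =
  [-2*t*exp(2*t) + exp(2*t), t*exp(2*t), 2*t*exp(2*t)]
  [0, exp(2*t), 0]
  [-2*t*exp(2*t), t*exp(2*t), 2*t*exp(2*t) + exp(2*t)]

Strategy: write B = P · J · P⁻¹ where J is a Jordan canonical form, so e^{tB} = P · e^{tJ} · P⁻¹, and e^{tJ} can be computed block-by-block.

B has Jordan form
J =
  [2, 1, 0]
  [0, 2, 0]
  [0, 0, 2]
(up to reordering of blocks).

Per-block formulas:
  For a 1×1 block at λ = 2: exp(t · [2]) = [e^(2t)].
  For a 2×2 Jordan block J_2(2): exp(t · J_2(2)) = e^(2t)·(I + t·N), where N is the 2×2 nilpotent shift.

After assembling e^{tJ} and conjugating by P, we get:

e^{tB} =
  [-2*t*exp(2*t) + exp(2*t), t*exp(2*t), 2*t*exp(2*t)]
  [0, exp(2*t), 0]
  [-2*t*exp(2*t), t*exp(2*t), 2*t*exp(2*t) + exp(2*t)]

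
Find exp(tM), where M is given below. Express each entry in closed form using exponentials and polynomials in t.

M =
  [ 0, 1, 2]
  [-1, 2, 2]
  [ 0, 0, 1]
e^{tM} =
  [-t*exp(t) + exp(t), t*exp(t), 2*t*exp(t)]
  [-t*exp(t), t*exp(t) + exp(t), 2*t*exp(t)]
  [0, 0, exp(t)]

Strategy: write M = P · J · P⁻¹ where J is a Jordan canonical form, so e^{tM} = P · e^{tJ} · P⁻¹, and e^{tJ} can be computed block-by-block.

M has Jordan form
J =
  [1, 1, 0]
  [0, 1, 0]
  [0, 0, 1]
(up to reordering of blocks).

Per-block formulas:
  For a 1×1 block at λ = 1: exp(t · [1]) = [e^(1t)].
  For a 2×2 Jordan block J_2(1): exp(t · J_2(1)) = e^(1t)·(I + t·N), where N is the 2×2 nilpotent shift.

After assembling e^{tJ} and conjugating by P, we get:

e^{tM} =
  [-t*exp(t) + exp(t), t*exp(t), 2*t*exp(t)]
  [-t*exp(t), t*exp(t) + exp(t), 2*t*exp(t)]
  [0, 0, exp(t)]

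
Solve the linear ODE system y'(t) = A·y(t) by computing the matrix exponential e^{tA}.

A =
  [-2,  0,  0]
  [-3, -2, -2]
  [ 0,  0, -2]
e^{tA} =
  [exp(-2*t), 0, 0]
  [-3*t*exp(-2*t), exp(-2*t), -2*t*exp(-2*t)]
  [0, 0, exp(-2*t)]

Strategy: write A = P · J · P⁻¹ where J is a Jordan canonical form, so e^{tA} = P · e^{tJ} · P⁻¹, and e^{tJ} can be computed block-by-block.

A has Jordan form
J =
  [-2,  1,  0]
  [ 0, -2,  0]
  [ 0,  0, -2]
(up to reordering of blocks).

Per-block formulas:
  For a 1×1 block at λ = -2: exp(t · [-2]) = [e^(-2t)].
  For a 2×2 Jordan block J_2(-2): exp(t · J_2(-2)) = e^(-2t)·(I + t·N), where N is the 2×2 nilpotent shift.

After assembling e^{tJ} and conjugating by P, we get:

e^{tA} =
  [exp(-2*t), 0, 0]
  [-3*t*exp(-2*t), exp(-2*t), -2*t*exp(-2*t)]
  [0, 0, exp(-2*t)]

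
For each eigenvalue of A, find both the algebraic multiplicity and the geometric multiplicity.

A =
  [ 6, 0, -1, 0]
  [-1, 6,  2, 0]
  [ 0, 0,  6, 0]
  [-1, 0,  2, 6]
λ = 6: alg = 4, geom = 2

Step 1 — factor the characteristic polynomial to read off the algebraic multiplicities:
  χ_A(x) = (x - 6)^4

Step 2 — compute geometric multiplicities via the rank-nullity identity g(λ) = n − rank(A − λI):
  rank(A − (6)·I) = 2, so dim ker(A − (6)·I) = n − 2 = 2

Summary:
  λ = 6: algebraic multiplicity = 4, geometric multiplicity = 2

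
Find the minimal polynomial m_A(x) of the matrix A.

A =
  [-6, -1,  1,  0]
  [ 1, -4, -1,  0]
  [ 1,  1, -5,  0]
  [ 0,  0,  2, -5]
x^3 + 15*x^2 + 75*x + 125

The characteristic polynomial is χ_A(x) = (x + 5)^4, so the eigenvalues are known. The minimal polynomial is
  m_A(x) = Π_λ (x − λ)^{k_λ}
where k_λ is the size of the *largest* Jordan block for λ (equivalently, the smallest k with (A − λI)^k v = 0 for every generalised eigenvector v of λ).

  λ = -5: largest Jordan block has size 3, contributing (x + 5)^3

So m_A(x) = (x + 5)^3 = x^3 + 15*x^2 + 75*x + 125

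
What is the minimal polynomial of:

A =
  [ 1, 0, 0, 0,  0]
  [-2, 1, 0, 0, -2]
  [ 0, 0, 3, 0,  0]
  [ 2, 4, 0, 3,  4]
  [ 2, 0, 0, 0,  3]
x^2 - 4*x + 3

The characteristic polynomial is χ_A(x) = (x - 3)^3*(x - 1)^2, so the eigenvalues are known. The minimal polynomial is
  m_A(x) = Π_λ (x − λ)^{k_λ}
where k_λ is the size of the *largest* Jordan block for λ (equivalently, the smallest k with (A − λI)^k v = 0 for every generalised eigenvector v of λ).

  λ = 1: largest Jordan block has size 1, contributing (x − 1)
  λ = 3: largest Jordan block has size 1, contributing (x − 3)

So m_A(x) = (x - 3)*(x - 1) = x^2 - 4*x + 3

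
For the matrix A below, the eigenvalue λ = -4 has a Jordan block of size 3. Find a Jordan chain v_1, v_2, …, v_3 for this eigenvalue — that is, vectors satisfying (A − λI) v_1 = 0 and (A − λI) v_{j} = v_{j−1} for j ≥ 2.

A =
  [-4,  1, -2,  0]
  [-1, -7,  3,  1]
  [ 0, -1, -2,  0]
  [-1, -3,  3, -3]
A Jordan chain for λ = -4 of length 3:
v_1 = (-1, 2, 1, 2)ᵀ
v_2 = (0, -1, 0, -1)ᵀ
v_3 = (1, 0, 0, 0)ᵀ

Let N = A − (-4)·I. We want v_3 with N^3 v_3 = 0 but N^2 v_3 ≠ 0; then v_{j-1} := N · v_j for j = 3, …, 2.

Pick v_3 = (1, 0, 0, 0)ᵀ.
Then v_2 = N · v_3 = (0, -1, 0, -1)ᵀ.
Then v_1 = N · v_2 = (-1, 2, 1, 2)ᵀ.

Sanity check: (A − (-4)·I) v_1 = (0, 0, 0, 0)ᵀ = 0. ✓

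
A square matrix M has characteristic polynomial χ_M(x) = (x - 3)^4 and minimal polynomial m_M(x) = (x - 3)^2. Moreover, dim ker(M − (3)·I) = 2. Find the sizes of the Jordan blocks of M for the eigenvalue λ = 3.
Block sizes for λ = 3: [2, 2]

Step 1 — from the characteristic polynomial, algebraic multiplicity of λ = 3 is 4. From dim ker(M − (3)·I) = 2, there are exactly 2 Jordan blocks for λ = 3.
Step 2 — from the minimal polynomial, the factor (x − 3)^2 tells us the largest block for λ = 3 has size 2.
Step 3 — with total size 4, 2 blocks, and largest block 2, the block sizes (in nonincreasing order) are [2, 2].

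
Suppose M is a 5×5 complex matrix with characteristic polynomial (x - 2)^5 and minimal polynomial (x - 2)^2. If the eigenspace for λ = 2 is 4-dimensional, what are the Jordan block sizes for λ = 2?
Block sizes for λ = 2: [2, 1, 1, 1]

Step 1 — from the characteristic polynomial, algebraic multiplicity of λ = 2 is 5. From dim ker(M − (2)·I) = 4, there are exactly 4 Jordan blocks for λ = 2.
Step 2 — from the minimal polynomial, the factor (x − 2)^2 tells us the largest block for λ = 2 has size 2.
Step 3 — with total size 5, 4 blocks, and largest block 2, the block sizes (in nonincreasing order) are [2, 1, 1, 1].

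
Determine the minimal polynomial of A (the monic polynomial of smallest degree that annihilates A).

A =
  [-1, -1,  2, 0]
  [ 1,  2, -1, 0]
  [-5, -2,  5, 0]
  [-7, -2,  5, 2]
x^3 - 6*x^2 + 12*x - 8

The characteristic polynomial is χ_A(x) = (x - 2)^4, so the eigenvalues are known. The minimal polynomial is
  m_A(x) = Π_λ (x − λ)^{k_λ}
where k_λ is the size of the *largest* Jordan block for λ (equivalently, the smallest k with (A − λI)^k v = 0 for every generalised eigenvector v of λ).

  λ = 2: largest Jordan block has size 3, contributing (x − 2)^3

So m_A(x) = (x - 2)^3 = x^3 - 6*x^2 + 12*x - 8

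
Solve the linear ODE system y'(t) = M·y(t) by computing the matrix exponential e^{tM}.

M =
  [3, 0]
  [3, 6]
e^{tM} =
  [exp(3*t), 0]
  [exp(6*t) - exp(3*t), exp(6*t)]

Strategy: write M = P · J · P⁻¹ where J is a Jordan canonical form, so e^{tM} = P · e^{tJ} · P⁻¹, and e^{tJ} can be computed block-by-block.

M has Jordan form
J =
  [3, 0]
  [0, 6]
(up to reordering of blocks).

Per-block formulas:
  For a 1×1 block at λ = 3: exp(t · [3]) = [e^(3t)].
  For a 1×1 block at λ = 6: exp(t · [6]) = [e^(6t)].

After assembling e^{tJ} and conjugating by P, we get:

e^{tM} =
  [exp(3*t), 0]
  [exp(6*t) - exp(3*t), exp(6*t)]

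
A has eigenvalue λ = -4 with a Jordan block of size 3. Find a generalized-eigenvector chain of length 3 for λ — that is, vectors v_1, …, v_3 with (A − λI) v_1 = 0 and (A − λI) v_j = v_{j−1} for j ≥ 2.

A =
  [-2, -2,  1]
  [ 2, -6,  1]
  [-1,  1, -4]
A Jordan chain for λ = -4 of length 3:
v_1 = (-1, -1, 0)ᵀ
v_2 = (2, 2, -1)ᵀ
v_3 = (1, 0, 0)ᵀ

Let N = A − (-4)·I. We want v_3 with N^3 v_3 = 0 but N^2 v_3 ≠ 0; then v_{j-1} := N · v_j for j = 3, …, 2.

Pick v_3 = (1, 0, 0)ᵀ.
Then v_2 = N · v_3 = (2, 2, -1)ᵀ.
Then v_1 = N · v_2 = (-1, -1, 0)ᵀ.

Sanity check: (A − (-4)·I) v_1 = (0, 0, 0)ᵀ = 0. ✓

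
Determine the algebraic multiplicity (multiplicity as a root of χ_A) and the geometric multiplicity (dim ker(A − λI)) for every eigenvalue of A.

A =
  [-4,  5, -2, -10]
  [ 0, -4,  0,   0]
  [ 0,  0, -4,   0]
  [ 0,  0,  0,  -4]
λ = -4: alg = 4, geom = 3

Step 1 — factor the characteristic polynomial to read off the algebraic multiplicities:
  χ_A(x) = (x + 4)^4

Step 2 — compute geometric multiplicities via the rank-nullity identity g(λ) = n − rank(A − λI):
  rank(A − (-4)·I) = 1, so dim ker(A − (-4)·I) = n − 1 = 3

Summary:
  λ = -4: algebraic multiplicity = 4, geometric multiplicity = 3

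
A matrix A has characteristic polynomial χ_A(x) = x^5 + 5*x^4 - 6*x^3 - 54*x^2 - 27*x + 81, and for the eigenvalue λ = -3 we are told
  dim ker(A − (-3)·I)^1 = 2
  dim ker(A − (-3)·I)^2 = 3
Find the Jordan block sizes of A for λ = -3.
Block sizes for λ = -3: [2, 1]

From the dimensions of kernels of powers, the number of Jordan blocks of size at least j is d_j − d_{j−1} where d_j = dim ker(N^j) (with d_0 = 0). Computing the differences gives [2, 1].
The number of blocks of size exactly k is (#blocks of size ≥ k) − (#blocks of size ≥ k + 1), so the partition is: 1 block(s) of size 1, 1 block(s) of size 2.
In nonincreasing order the block sizes are [2, 1].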